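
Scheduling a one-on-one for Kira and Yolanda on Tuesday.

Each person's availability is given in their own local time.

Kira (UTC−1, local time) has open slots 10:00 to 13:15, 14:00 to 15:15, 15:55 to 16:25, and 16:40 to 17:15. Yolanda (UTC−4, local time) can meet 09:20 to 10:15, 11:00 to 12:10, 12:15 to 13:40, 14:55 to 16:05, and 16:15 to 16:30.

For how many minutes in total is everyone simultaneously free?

Kira → UTC: 11:00–14:15, 15:00–16:15, 16:55–17:25, 17:40–18:15.
Yolanda → UTC: 13:20–14:15, 15:00–16:10, 16:15–17:40, 18:55–20:05, 20:15–20:30.
Kira ∩ Yolanda: 13:20–14:15, 15:00–16:10, 16:55–17:25.
Total common minutes: 55 + 70 + 30 = 155.

155 minutes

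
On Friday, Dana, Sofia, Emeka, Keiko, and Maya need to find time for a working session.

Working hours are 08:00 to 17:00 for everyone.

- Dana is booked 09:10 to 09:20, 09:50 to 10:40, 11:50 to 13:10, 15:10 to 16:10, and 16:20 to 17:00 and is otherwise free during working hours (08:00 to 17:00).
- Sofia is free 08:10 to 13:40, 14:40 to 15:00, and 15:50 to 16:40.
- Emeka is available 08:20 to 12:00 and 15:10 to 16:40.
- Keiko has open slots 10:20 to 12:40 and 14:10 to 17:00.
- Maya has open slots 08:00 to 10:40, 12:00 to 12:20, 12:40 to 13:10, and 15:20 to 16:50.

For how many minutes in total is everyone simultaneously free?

Dana free within 08:00–17:00: 08:00–09:10, 09:20–09:50, 10:40–11:50, 13:10–15:10, 16:10–16:20.
Dana ∩ Sofia: 08:10–09:10, 09:20–09:50, 10:40–11:50, 13:10–13:40, 14:40–15:00, 16:10–16:20.
Dana ∩ Sofia ∩ Emeka: 08:20–09:10, 09:20–09:50, 10:40–11:50, 16:10–16:20.
Dana ∩ Sofia ∩ Emeka ∩ Keiko: 10:40–11:50, 16:10–16:20.
Dana ∩ Sofia ∩ Emeka ∩ Keiko ∩ Maya: 16:10–16:20.
Total common minutes: 10.

10 minutes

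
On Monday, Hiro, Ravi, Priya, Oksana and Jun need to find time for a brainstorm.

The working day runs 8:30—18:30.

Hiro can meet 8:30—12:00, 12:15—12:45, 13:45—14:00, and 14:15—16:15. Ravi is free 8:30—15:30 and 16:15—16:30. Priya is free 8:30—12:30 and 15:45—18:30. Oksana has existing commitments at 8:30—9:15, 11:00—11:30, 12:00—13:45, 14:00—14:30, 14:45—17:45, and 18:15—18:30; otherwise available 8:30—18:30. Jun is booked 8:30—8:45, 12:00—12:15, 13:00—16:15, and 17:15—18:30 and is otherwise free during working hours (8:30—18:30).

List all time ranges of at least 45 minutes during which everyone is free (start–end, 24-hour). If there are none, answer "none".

Oksana free within 08:30–18:30: 09:15–11:00, 11:30–12:00, 13:45–14:00, 14:30–14:45, 17:45–18:15.
Jun free within 08:30–18:30: 08:45–12:00, 12:15–13:00, 16:15–17:15.
Hiro ∩ Ravi: 08:30–12:00, 12:15–12:45, 13:45–14:00, 14:15–15:30.
Hiro ∩ Ravi ∩ Priya: 08:30–12:00, 12:15–12:30.
Hiro ∩ Ravi ∩ Priya ∩ Oksana: 09:15–11:00, 11:30–12:00.
Hiro ∩ Ravi ∩ Priya ∩ Oksana ∩ Jun: 09:15–11:00, 11:30–12:00.
Windows ≥ 45 min: 09:15–11:00.

09:15–11:00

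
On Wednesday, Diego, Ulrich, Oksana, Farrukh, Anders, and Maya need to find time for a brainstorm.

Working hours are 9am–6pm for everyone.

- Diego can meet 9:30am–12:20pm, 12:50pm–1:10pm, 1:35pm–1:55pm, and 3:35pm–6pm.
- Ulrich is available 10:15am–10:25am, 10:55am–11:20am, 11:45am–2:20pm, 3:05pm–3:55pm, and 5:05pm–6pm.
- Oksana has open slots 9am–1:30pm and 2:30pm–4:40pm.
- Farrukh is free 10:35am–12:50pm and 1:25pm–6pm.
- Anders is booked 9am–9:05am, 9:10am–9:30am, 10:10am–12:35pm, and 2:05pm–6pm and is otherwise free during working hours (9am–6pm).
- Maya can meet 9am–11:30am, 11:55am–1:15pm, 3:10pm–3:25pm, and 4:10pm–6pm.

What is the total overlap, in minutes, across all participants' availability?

Anders free within 09:00–18:00: 09:05–09:10, 09:30–10:10, 12:35–14:05.
Diego ∩ Ulrich: 10:15–10:25, 10:55–11:20, 11:45–12:20, 12:50–13:10, 13:35–13:55, 15:35–15:55, 17:05–18:00.
Diego ∩ Ulrich ∩ Oksana: 10:15–10:25, 10:55–11:20, 11:45–12:20, 12:50–13:10, 15:35–15:55.
Diego ∩ Ulrich ∩ Oksana ∩ Farrukh: 10:55–11:20, 11:45–12:20, 15:35–15:55.
Diego ∩ Ulrich ∩ Oksana ∩ Farrukh ∩ Anders: (none).
Diego ∩ Ulrich ∩ Oksana ∩ Farrukh ∩ Anders ∩ Maya: (none).
Total common minutes: 0.

0 minutes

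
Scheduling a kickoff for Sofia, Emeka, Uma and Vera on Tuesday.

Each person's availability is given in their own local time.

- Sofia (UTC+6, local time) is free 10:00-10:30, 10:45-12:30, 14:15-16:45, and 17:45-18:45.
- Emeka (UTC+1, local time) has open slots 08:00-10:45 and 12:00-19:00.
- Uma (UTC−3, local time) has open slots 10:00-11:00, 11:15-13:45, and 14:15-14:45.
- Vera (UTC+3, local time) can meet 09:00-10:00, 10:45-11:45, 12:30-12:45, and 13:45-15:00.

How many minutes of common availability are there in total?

Sofia → UTC: 04:00–04:30, 04:45–06:30, 08:15–10:45, 11:45–12:45.
Emeka → UTC: 07:00–09:45, 11:00–18:00.
Uma → UTC: 13:00–14:00, 14:15–16:45, 17:15–17:45.
Vera → UTC: 06:00–07:00, 07:45–08:45, 09:30–09:45, 10:45–12:00.
Sofia ∩ Emeka: 08:15–09:45, 11:45–12:45.
Sofia ∩ Emeka ∩ Uma: (none).
Sofia ∩ Emeka ∩ Uma ∩ Vera: (none).
Total common minutes: 0.

0 minutes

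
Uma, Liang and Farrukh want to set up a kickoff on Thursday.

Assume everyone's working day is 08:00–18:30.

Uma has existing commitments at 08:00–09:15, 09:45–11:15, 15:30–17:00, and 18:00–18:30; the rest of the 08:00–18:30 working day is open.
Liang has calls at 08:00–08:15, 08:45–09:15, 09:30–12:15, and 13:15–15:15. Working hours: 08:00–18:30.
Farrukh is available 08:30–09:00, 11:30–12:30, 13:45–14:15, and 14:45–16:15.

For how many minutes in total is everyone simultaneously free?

Uma free within 08:00–18:30: 09:15–09:45, 11:15–15:30, 17:00–18:00.
Liang free within 08:00–18:30: 08:15–08:45, 09:15–09:30, 12:15–13:15, 15:15–18:30.
Uma ∩ Liang: 09:15–09:30, 12:15–13:15, 15:15–15:30, 17:00–18:00.
Uma ∩ Liang ∩ Farrukh: 12:15–12:30, 15:15–15:30.
Total common minutes: 15 + 15 = 30.

30 minutes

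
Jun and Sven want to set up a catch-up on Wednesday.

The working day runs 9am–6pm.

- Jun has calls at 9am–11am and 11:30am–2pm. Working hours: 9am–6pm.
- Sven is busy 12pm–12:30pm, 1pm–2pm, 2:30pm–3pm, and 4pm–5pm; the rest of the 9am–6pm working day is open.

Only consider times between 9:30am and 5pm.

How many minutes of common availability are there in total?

Jun free within 09:00–18:00: 11:00–11:30, 14:00–18:00.
Sven free within 09:00–18:00: 09:00–12:00, 12:30–13:00, 14:00–14:30, 15:00–16:00, 17:00–18:00.
Jun ∩ Sven: 11:00–11:30, 14:00–14:30, 15:00–16:00, 17:00–18:00.
Restricted to 09:30–17:00: 11:00–11:30, 14:00–14:30, 15:00–16:00.
Total common minutes: 30 + 30 + 60 = 120.

120 minutes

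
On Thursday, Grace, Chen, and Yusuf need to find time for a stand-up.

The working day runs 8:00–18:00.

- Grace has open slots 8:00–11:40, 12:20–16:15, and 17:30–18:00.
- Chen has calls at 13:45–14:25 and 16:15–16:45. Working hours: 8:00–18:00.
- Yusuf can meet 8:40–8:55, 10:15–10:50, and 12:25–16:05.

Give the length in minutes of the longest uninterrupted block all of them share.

100 minutes

Chen free within 08:00–18:00: 08:00–13:45, 14:25–16:15, 16:45–18:00.
Grace ∩ Chen: 08:00–11:40, 12:20–13:45, 14:25–16:15, 17:30–18:00.
Grace ∩ Chen ∩ Yusuf: 08:40–08:55, 10:15–10:50, 12:25–13:45, 14:25–16:05.
Common window lengths: 15, 35, 80, 100 min; longest is 100.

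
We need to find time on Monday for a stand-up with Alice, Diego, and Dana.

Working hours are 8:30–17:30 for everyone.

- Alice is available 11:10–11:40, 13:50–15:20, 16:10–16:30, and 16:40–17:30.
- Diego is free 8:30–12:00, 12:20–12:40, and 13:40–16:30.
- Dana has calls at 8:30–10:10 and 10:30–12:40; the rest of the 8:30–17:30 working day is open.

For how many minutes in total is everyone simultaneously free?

110 minutes

Dana free within 08:30–17:30: 10:10–10:30, 12:40–17:30.
Alice ∩ Diego: 11:10–11:40, 13:50–15:20, 16:10–16:30.
Alice ∩ Diego ∩ Dana: 13:50–15:20, 16:10–16:30.
Total common minutes: 90 + 20 = 110.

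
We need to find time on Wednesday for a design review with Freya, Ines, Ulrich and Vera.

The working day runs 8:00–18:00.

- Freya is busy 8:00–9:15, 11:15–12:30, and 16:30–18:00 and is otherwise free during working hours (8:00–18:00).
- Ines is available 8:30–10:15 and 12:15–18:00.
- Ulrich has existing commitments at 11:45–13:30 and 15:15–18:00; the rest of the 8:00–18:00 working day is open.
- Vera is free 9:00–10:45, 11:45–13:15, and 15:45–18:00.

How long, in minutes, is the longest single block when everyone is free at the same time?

Freya free within 08:00–18:00: 09:15–11:15, 12:30–16:30.
Ulrich free within 08:00–18:00: 08:00–11:45, 13:30–15:15.
Freya ∩ Ines: 09:15–10:15, 12:30–16:30.
Freya ∩ Ines ∩ Ulrich: 09:15–10:15, 13:30–15:15.
Freya ∩ Ines ∩ Ulrich ∩ Vera: 09:15–10:15.
Single common window of 60 minutes.

60 minutes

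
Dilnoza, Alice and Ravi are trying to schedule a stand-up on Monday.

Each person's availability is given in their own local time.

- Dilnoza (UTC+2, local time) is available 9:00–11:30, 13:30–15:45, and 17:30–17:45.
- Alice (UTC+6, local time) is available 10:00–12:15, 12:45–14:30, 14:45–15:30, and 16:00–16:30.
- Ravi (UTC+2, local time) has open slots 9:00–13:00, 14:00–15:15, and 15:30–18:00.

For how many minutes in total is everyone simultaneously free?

Dilnoza → UTC: 07:00–09:30, 11:30–13:45, 15:30–15:45.
Alice → UTC: 04:00–06:15, 06:45–08:30, 08:45–09:30, 10:00–10:30.
Ravi → UTC: 07:00–11:00, 12:00–13:15, 13:30–16:00.
Dilnoza ∩ Alice: 07:00–08:30, 08:45–09:30.
Dilnoza ∩ Alice ∩ Ravi: 07:00–08:30, 08:45–09:30.
Total common minutes: 90 + 45 = 135.

135 minutes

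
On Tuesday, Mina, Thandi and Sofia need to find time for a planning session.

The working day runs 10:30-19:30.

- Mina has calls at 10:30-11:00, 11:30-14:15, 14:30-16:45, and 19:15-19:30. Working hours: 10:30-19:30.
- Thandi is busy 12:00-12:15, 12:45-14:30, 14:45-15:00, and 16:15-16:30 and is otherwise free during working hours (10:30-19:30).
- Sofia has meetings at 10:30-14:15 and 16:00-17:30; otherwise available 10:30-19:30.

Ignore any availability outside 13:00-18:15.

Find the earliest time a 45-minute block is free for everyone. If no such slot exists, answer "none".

Mina free within 10:30–19:30: 11:00–11:30, 14:15–14:30, 16:45–19:15.
Thandi free within 10:30–19:30: 10:30–12:00, 12:15–12:45, 14:30–14:45, 15:00–16:15, 16:30–19:30.
Sofia free within 10:30–19:30: 14:15–16:00, 17:30–19:30.
Mina ∩ Thandi: 11:00–11:30, 16:45–19:15.
Mina ∩ Thandi ∩ Sofia: 17:30–19:15.
Restricted to 13:00–18:15: 17:30–18:15.
Windows ≥ 45 min: 17:30–18:15.
Earliest such window starts at 17:30.

17:30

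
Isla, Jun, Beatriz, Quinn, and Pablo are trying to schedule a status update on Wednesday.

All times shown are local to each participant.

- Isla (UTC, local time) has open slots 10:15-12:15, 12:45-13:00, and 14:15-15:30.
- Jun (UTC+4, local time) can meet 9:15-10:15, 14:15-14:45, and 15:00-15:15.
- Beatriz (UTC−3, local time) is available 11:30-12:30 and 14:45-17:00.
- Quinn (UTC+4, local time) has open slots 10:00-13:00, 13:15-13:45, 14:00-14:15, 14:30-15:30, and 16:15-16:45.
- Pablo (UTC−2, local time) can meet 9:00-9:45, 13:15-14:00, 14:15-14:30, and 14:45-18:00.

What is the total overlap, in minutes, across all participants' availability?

0 minutes

Isla → UTC: 10:15–12:15, 12:45–13:00, 14:15–15:30.
Jun → UTC: 05:15–06:15, 10:15–10:45, 11:00–11:15.
Beatriz → UTC: 14:30–15:30, 17:45–20:00.
Quinn → UTC: 06:00–09:00, 09:15–09:45, 10:00–10:15, 10:30–11:30, 12:15–12:45.
Pablo → UTC: 11:00–11:45, 15:15–16:00, 16:15–16:30, 16:45–20:00.
Isla ∩ Jun: 10:15–10:45, 11:00–11:15.
Isla ∩ Jun ∩ Beatriz: (none).
Isla ∩ Jun ∩ Beatriz ∩ Quinn: (none).
Isla ∩ Jun ∩ Beatriz ∩ Quinn ∩ Pablo: (none).
Total common minutes: 0.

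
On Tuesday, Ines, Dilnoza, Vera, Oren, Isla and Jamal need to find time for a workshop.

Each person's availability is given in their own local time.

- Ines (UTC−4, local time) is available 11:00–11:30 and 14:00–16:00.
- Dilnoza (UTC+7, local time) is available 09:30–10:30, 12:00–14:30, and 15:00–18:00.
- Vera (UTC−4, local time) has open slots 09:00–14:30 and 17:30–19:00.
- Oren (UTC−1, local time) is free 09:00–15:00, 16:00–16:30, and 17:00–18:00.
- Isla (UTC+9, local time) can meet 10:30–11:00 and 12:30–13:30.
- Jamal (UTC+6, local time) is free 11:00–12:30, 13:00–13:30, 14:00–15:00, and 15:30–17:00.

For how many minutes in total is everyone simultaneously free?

Ines → UTC: 15:00–15:30, 18:00–20:00.
Dilnoza → UTC: 02:30–03:30, 05:00–07:30, 08:00–11:00.
Vera → UTC: 13:00–18:30, 21:30–23:00.
Oren → UTC: 10:00–16:00, 17:00–17:30, 18:00–19:00.
Isla → UTC: 01:30–02:00, 03:30–04:30.
Jamal → UTC: 05:00–06:30, 07:00–07:30, 08:00–09:00, 09:30–11:00.
Ines ∩ Dilnoza: (none).
Ines ∩ Dilnoza ∩ Vera: (none).
Ines ∩ Dilnoza ∩ Vera ∩ Oren: (none).
Ines ∩ Dilnoza ∩ Vera ∩ Oren ∩ Isla: (none).
Ines ∩ Dilnoza ∩ Vera ∩ Oren ∩ Isla ∩ Jamal: (none).
Total common minutes: 0.

0 minutes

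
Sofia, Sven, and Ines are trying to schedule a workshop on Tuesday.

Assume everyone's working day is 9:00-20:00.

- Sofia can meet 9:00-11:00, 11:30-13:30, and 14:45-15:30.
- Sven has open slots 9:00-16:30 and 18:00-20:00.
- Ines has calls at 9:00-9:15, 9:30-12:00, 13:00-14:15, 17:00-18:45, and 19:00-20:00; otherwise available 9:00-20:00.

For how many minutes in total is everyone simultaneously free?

120 minutes

Ines free within 09:00–20:00: 09:15–09:30, 12:00–13:00, 14:15–17:00, 18:45–19:00.
Sofia ∩ Sven: 09:00–11:00, 11:30–13:30, 14:45–15:30.
Sofia ∩ Sven ∩ Ines: 09:15–09:30, 12:00–13:00, 14:45–15:30.
Total common minutes: 15 + 60 + 45 = 120.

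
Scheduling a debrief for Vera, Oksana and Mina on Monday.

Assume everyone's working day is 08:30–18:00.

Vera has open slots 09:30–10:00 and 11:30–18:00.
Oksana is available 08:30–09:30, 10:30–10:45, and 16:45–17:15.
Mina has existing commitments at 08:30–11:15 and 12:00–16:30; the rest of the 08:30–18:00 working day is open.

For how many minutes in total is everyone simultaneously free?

30 minutes

Mina free within 08:30–18:00: 11:15–12:00, 16:30–18:00.
Vera ∩ Oksana: 16:45–17:15.
Vera ∩ Oksana ∩ Mina: 16:45–17:15.
Total common minutes: 30.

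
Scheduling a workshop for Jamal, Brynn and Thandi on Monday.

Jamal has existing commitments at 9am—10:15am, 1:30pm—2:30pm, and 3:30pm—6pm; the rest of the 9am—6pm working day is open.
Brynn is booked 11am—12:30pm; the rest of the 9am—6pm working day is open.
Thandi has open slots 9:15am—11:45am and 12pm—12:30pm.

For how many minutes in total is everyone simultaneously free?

45 minutes

Jamal free within 09:00–18:00: 10:15–13:30, 14:30–15:30.
Brynn free within 09:00–18:00: 09:00–11:00, 12:30–18:00.
Jamal ∩ Brynn: 10:15–11:00, 12:30–13:30, 14:30–15:30.
Jamal ∩ Brynn ∩ Thandi: 10:15–11:00.
Total common minutes: 45.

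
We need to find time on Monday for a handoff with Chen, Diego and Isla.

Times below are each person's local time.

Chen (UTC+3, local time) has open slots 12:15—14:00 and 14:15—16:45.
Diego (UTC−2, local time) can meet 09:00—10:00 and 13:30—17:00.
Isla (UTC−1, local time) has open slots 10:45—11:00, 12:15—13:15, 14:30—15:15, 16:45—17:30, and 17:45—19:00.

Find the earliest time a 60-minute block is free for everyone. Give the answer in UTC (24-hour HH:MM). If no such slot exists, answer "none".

none

Chen → UTC: 09:15–11:00, 11:15–13:45.
Diego → UTC: 11:00–12:00, 15:30–19:00.
Isla → UTC: 11:45–12:00, 13:15–14:15, 15:30–16:15, 17:45–18:30, 18:45–20:00.
Chen ∩ Diego: 11:15–12:00.
Chen ∩ Diego ∩ Isla: 11:45–12:00.
Windows ≥ 60 min: (none).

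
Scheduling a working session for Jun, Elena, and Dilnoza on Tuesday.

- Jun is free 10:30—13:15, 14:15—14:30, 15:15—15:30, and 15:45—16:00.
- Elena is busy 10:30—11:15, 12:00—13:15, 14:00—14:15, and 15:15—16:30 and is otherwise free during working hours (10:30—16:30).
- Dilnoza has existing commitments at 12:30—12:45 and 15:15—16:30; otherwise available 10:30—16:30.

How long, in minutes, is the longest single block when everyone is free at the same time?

45 minutes

Elena free within 10:30–16:30: 11:15–12:00, 13:15–14:00, 14:15–15:15.
Dilnoza free within 10:30–16:30: 10:30–12:30, 12:45–15:15.
Jun ∩ Elena: 11:15–12:00, 14:15–14:30.
Jun ∩ Elena ∩ Dilnoza: 11:15–12:00, 14:15–14:30.
Common window lengths: 45, 15 min; longest is 45.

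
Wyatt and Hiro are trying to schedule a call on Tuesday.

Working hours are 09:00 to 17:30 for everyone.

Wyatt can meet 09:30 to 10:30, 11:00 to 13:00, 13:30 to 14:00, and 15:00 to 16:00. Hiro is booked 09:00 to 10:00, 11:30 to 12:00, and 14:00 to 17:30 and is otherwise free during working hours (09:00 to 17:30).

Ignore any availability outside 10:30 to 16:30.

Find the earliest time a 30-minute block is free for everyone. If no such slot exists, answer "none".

Hiro free within 09:00–17:30: 10:00–11:30, 12:00–14:00.
Wyatt ∩ Hiro: 10:00–10:30, 11:00–11:30, 12:00–13:00, 13:30–14:00.
Restricted to 10:30–16:30: 11:00–11:30, 12:00–13:00, 13:30–14:00.
Windows ≥ 30 min: 11:00–11:30, 12:00–13:00, 13:30–14:00.
Earliest such window starts at 11:00.

11:00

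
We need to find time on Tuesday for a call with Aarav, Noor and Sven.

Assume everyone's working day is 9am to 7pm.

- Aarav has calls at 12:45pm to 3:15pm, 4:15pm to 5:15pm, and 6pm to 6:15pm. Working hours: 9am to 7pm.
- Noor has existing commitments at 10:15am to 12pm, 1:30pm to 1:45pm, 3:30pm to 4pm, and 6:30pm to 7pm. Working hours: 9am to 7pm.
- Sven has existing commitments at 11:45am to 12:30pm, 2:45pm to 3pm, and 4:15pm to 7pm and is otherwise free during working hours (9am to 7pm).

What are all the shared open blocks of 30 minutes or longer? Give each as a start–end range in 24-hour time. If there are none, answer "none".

Aarav free within 09:00–19:00: 09:00–12:45, 15:15–16:15, 17:15–18:00, 18:15–19:00.
Noor free within 09:00–19:00: 09:00–10:15, 12:00–13:30, 13:45–15:30, 16:00–18:30.
Sven free within 09:00–19:00: 09:00–11:45, 12:30–14:45, 15:00–16:15.
Aarav ∩ Noor: 09:00–10:15, 12:00–12:45, 15:15–15:30, 16:00–16:15, 17:15–18:00, 18:15–18:30.
Aarav ∩ Noor ∩ Sven: 09:00–10:15, 12:30–12:45, 15:15–15:30, 16:00–16:15.
Windows ≥ 30 min: 09:00–10:15.

09:00–10:15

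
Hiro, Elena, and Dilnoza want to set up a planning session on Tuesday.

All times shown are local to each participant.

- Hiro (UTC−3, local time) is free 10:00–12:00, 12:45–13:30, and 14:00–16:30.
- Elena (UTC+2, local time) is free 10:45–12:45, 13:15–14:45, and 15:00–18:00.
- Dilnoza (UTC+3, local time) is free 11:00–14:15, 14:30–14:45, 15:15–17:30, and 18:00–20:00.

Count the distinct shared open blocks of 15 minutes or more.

Hiro → UTC: 13:00–15:00, 15:45–16:30, 17:00–19:30.
Elena → UTC: 08:45–10:45, 11:15–12:45, 13:00–16:00.
Dilnoza → UTC: 08:00–11:15, 11:30–11:45, 12:15–14:30, 15:00–17:00.
Hiro ∩ Elena: 13:00–15:00, 15:45–16:00.
Hiro ∩ Elena ∩ Dilnoza: 13:00–14:30, 15:45–16:00.
Windows ≥ 15 min: 13:00–14:30, 15:45–16:00.
That's 2 windows.

2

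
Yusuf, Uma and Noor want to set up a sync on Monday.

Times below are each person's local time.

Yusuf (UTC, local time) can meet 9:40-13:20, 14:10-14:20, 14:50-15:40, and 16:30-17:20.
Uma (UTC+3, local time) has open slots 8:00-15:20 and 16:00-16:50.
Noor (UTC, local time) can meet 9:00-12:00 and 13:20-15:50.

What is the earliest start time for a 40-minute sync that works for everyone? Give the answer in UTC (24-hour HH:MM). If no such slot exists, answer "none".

Yusuf → UTC: 09:40–13:20, 14:10–14:20, 14:50–15:40, 16:30–17:20.
Uma → UTC: 05:00–12:20, 13:00–13:50.
Noor → UTC: 09:00–12:00, 13:20–15:50.
Yusuf ∩ Uma: 09:40–12:20, 13:00–13:20.
Yusuf ∩ Uma ∩ Noor: 09:40–12:00.
Windows ≥ 40 min: 09:40–12:00.
Earliest such window starts at 09:40.

09:40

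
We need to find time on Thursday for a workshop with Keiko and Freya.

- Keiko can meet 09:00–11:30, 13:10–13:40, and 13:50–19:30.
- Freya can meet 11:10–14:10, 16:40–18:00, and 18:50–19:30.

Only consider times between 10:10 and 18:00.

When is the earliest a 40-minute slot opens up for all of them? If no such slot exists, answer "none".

16:40

Keiko ∩ Freya: 11:10–11:30, 13:10–13:40, 13:50–14:10, 16:40–18:00, 18:50–19:30.
Restricted to 10:10–18:00: 11:10–11:30, 13:10–13:40, 13:50–14:10, 16:40–18:00.
Windows ≥ 40 min: 16:40–18:00.
Earliest such window starts at 16:40.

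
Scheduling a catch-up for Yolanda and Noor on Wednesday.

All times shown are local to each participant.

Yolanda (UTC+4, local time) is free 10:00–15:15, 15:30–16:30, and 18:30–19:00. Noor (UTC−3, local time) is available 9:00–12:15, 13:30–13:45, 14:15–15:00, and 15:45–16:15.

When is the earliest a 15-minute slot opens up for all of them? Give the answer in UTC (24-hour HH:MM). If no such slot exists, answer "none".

12:00

Yolanda → UTC: 06:00–11:15, 11:30–12:30, 14:30–15:00.
Noor → UTC: 12:00–15:15, 16:30–16:45, 17:15–18:00, 18:45–19:15.
Yolanda ∩ Noor: 12:00–12:30, 14:30–15:00.
Windows ≥ 15 min: 12:00–12:30, 14:30–15:00.
Earliest such window starts at 12:00.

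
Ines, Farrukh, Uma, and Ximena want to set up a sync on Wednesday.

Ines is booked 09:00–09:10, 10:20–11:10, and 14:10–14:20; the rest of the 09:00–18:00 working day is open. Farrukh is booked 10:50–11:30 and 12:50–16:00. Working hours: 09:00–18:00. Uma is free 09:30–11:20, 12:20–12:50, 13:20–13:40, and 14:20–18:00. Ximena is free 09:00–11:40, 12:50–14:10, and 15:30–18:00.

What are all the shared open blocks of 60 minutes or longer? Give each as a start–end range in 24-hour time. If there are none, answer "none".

Ines free within 09:00–18:00: 09:10–10:20, 11:10–14:10, 14:20–18:00.
Farrukh free within 09:00–18:00: 09:00–10:50, 11:30–12:50, 16:00–18:00.
Ines ∩ Farrukh: 09:10–10:20, 11:30–12:50, 16:00–18:00.
Ines ∩ Farrukh ∩ Uma: 09:30–10:20, 12:20–12:50, 16:00–18:00.
Ines ∩ Farrukh ∩ Uma ∩ Ximena: 09:30–10:20, 16:00–18:00.
Windows ≥ 60 min: 16:00–18:00.

16:00–18:00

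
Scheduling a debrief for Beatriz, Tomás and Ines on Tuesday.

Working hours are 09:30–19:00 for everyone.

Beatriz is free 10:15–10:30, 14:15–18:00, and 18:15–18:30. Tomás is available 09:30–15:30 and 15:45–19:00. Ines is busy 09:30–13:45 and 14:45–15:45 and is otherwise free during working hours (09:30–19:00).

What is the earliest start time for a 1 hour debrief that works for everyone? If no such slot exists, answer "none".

15:45

Ines free within 09:30–19:00: 13:45–14:45, 15:45–19:00.
Beatriz ∩ Tomás: 10:15–10:30, 14:15–15:30, 15:45–18:00, 18:15–18:30.
Beatriz ∩ Tomás ∩ Ines: 14:15–14:45, 15:45–18:00, 18:15–18:30.
Windows ≥ 60 min: 15:45–18:00.
Earliest such window starts at 15:45.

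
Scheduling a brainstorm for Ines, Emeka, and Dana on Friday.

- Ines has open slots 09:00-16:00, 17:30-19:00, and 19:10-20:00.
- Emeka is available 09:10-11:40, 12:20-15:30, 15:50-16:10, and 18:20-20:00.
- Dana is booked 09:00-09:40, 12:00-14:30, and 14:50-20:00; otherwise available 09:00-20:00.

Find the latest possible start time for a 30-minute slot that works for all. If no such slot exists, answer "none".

Dana free within 09:00–20:00: 09:40–12:00, 14:30–14:50.
Ines ∩ Emeka: 09:10–11:40, 12:20–15:30, 15:50–16:00, 18:20–19:00, 19:10–20:00.
Ines ∩ Emeka ∩ Dana: 09:40–11:40, 14:30–14:50.
Windows ≥ 30 min: 09:40–11:40.
Latest start in the last window 09:40–11:40 is 11:40 − 30 min = 11:10.

11:10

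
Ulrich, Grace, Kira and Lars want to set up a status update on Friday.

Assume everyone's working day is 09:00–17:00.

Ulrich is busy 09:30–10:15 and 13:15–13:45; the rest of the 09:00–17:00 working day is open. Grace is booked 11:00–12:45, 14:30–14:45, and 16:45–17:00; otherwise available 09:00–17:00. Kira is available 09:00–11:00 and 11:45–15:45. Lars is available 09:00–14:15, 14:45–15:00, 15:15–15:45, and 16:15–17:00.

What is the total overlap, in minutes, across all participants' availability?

180 minutes

Ulrich free within 09:00–17:00: 09:00–09:30, 10:15–13:15, 13:45–17:00.
Grace free within 09:00–17:00: 09:00–11:00, 12:45–14:30, 14:45–16:45.
Ulrich ∩ Grace: 09:00–09:30, 10:15–11:00, 12:45–13:15, 13:45–14:30, 14:45–16:45.
Ulrich ∩ Grace ∩ Kira: 09:00–09:30, 10:15–11:00, 12:45–13:15, 13:45–14:30, 14:45–15:45.
Ulrich ∩ Grace ∩ Kira ∩ Lars: 09:00–09:30, 10:15–11:00, 12:45–13:15, 13:45–14:15, 14:45–15:00, 15:15–15:45.
Total common minutes: 30 + 45 + 30 + 30 + 15 + 30 = 180.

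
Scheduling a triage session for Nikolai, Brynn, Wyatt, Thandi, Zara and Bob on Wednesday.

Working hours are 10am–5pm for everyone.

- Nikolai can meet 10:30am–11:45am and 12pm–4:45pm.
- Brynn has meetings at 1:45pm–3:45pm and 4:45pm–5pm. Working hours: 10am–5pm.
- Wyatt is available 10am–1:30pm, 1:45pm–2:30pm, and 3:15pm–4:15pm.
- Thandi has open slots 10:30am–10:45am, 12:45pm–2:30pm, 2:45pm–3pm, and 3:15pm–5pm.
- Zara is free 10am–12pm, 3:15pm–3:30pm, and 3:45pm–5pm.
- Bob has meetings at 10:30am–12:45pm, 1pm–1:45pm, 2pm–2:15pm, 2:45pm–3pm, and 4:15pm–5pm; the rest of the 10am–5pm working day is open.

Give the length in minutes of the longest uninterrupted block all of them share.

Brynn free within 10:00–17:00: 10:00–13:45, 15:45–16:45.
Bob free within 10:00–17:00: 10:00–10:30, 12:45–13:00, 13:45–14:00, 14:15–14:45, 15:00–16:15.
Nikolai ∩ Brynn: 10:30–11:45, 12:00–13:45, 15:45–16:45.
Nikolai ∩ Brynn ∩ Wyatt: 10:30–11:45, 12:00–13:30, 15:45–16:15.
Nikolai ∩ Brynn ∩ Wyatt ∩ Thandi: 10:30–10:45, 12:45–13:30, 15:45–16:15.
Nikolai ∩ Brynn ∩ Wyatt ∩ Thandi ∩ Zara: 10:30–10:45, 15:45–16:15.
Nikolai ∩ Brynn ∩ Wyatt ∩ Thandi ∩ Zara ∩ Bob: 15:45–16:15.
Single common window of 30 minutes.

30 minutes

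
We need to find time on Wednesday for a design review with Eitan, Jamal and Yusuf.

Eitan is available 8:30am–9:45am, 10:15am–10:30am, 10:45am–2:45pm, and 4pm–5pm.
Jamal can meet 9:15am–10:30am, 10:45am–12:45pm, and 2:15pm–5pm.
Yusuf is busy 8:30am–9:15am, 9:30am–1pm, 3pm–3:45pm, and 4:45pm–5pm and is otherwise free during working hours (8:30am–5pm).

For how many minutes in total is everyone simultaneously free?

Yusuf free within 08:30–17:00: 09:15–09:30, 13:00–15:00, 15:45–16:45.
Eitan ∩ Jamal: 09:15–09:45, 10:15–10:30, 10:45–12:45, 14:15–14:45, 16:00–17:00.
Eitan ∩ Jamal ∩ Yusuf: 09:15–09:30, 14:15–14:45, 16:00–16:45.
Total common minutes: 15 + 30 + 45 = 90.

90 minutes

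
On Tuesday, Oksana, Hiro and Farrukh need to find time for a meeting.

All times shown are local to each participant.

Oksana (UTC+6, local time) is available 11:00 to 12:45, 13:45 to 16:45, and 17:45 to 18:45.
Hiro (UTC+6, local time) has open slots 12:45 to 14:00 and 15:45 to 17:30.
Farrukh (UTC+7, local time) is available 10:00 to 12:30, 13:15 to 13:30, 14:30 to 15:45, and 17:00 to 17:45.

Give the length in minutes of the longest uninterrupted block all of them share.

Oksana → UTC: 05:00–06:45, 07:45–10:45, 11:45–12:45.
Hiro → UTC: 06:45–08:00, 09:45–11:30.
Farrukh → UTC: 03:00–05:30, 06:15–06:30, 07:30–08:45, 10:00–10:45.
Oksana ∩ Hiro: 07:45–08:00, 09:45–10:45.
Oksana ∩ Hiro ∩ Farrukh: 07:45–08:00, 10:00–10:45.
Common window lengths: 15, 45 min; longest is 45.

45 minutes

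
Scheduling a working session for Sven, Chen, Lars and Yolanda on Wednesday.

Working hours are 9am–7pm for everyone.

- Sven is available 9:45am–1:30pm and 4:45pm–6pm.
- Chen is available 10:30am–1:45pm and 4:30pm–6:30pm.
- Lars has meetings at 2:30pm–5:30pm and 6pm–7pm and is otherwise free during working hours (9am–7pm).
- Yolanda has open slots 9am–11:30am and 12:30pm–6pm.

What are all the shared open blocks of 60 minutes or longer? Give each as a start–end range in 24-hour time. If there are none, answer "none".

Lars free within 09:00–19:00: 09:00–14:30, 17:30–18:00.
Sven ∩ Chen: 10:30–13:30, 16:45–18:00.
Sven ∩ Chen ∩ Lars: 10:30–13:30, 17:30–18:00.
Sven ∩ Chen ∩ Lars ∩ Yolanda: 10:30–11:30, 12:30–13:30, 17:30–18:00.
Windows ≥ 60 min: 10:30–11:30, 12:30–13:30.

10:30–11:30, 12:30–13:30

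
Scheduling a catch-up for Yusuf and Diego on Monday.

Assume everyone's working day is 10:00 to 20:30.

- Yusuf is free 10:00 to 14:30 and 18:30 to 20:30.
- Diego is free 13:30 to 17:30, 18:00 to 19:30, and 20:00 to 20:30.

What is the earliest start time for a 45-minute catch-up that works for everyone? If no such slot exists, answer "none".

Yusuf ∩ Diego: 13:30–14:30, 18:30–19:30, 20:00–20:30.
Windows ≥ 45 min: 13:30–14:30, 18:30–19:30.
Earliest such window starts at 13:30.

13:30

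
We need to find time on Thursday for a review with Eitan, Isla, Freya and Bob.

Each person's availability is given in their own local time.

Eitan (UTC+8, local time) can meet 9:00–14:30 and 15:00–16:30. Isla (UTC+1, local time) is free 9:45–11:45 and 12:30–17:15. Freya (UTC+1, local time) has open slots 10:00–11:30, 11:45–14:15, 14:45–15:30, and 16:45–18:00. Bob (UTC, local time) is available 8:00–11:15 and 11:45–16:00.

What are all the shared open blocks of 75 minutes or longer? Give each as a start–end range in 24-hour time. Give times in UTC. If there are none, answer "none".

none

Eitan → UTC: 01:00–06:30, 07:00–08:30.
Isla → UTC: 08:45–10:45, 11:30–16:15.
Freya → UTC: 09:00–10:30, 10:45–13:15, 13:45–14:30, 15:45–17:00.
Bob → UTC: 08:00–11:15, 11:45–16:00.
Eitan ∩ Isla: (none).
Eitan ∩ Isla ∩ Freya: (none).
Eitan ∩ Isla ∩ Freya ∩ Bob: (none).
Windows ≥ 75 min: (none).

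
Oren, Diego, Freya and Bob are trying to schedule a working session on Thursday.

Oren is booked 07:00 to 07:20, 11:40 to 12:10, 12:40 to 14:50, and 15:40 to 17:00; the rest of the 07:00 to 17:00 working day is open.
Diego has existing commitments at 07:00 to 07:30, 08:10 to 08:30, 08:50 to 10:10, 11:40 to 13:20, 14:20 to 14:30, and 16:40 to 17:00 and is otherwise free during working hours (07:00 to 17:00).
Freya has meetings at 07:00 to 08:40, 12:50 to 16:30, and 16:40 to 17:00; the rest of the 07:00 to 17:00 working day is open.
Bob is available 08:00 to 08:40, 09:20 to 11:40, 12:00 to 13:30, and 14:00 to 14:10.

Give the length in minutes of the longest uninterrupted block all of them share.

Oren free within 07:00–17:00: 07:20–11:40, 12:10–12:40, 14:50–15:40.
Diego free within 07:00–17:00: 07:30–08:10, 08:30–08:50, 10:10–11:40, 13:20–14:20, 14:30–16:40.
Freya free within 07:00–17:00: 08:40–12:50, 16:30–16:40.
Oren ∩ Diego: 07:30–08:10, 08:30–08:50, 10:10–11:40, 14:50–15:40.
Oren ∩ Diego ∩ Freya: 08:40–08:50, 10:10–11:40.
Oren ∩ Diego ∩ Freya ∩ Bob: 10:10–11:40.
Single common window of 90 minutes.

90 minutes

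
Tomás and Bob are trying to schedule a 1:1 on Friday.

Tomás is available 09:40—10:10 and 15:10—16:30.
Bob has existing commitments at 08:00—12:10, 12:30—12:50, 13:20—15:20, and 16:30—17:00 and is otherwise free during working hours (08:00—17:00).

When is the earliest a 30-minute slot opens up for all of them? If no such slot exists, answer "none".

15:20

Bob free within 08:00–17:00: 12:10–12:30, 12:50–13:20, 15:20–16:30.
Tomás ∩ Bob: 15:20–16:30.
Windows ≥ 30 min: 15:20–16:30.
Earliest such window starts at 15:20.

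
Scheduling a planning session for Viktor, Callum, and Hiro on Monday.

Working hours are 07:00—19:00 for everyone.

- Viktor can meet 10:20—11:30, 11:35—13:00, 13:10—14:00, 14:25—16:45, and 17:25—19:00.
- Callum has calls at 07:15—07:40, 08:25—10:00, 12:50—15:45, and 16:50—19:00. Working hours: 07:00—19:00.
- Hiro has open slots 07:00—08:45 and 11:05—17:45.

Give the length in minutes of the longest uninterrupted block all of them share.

75 minutes

Callum free within 07:00–19:00: 07:00–07:15, 07:40–08:25, 10:00–12:50, 15:45–16:50.
Viktor ∩ Callum: 10:20–11:30, 11:35–12:50, 15:45–16:45.
Viktor ∩ Callum ∩ Hiro: 11:05–11:30, 11:35–12:50, 15:45–16:45.
Common window lengths: 25, 75, 60 min; longest is 75.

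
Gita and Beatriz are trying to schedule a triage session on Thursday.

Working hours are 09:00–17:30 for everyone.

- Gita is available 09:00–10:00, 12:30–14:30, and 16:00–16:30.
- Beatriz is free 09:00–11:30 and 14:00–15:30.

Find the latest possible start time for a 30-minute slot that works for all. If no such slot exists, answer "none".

14:00

Gita ∩ Beatriz: 09:00–10:00, 14:00–14:30.
Windows ≥ 30 min: 09:00–10:00, 14:00–14:30.
Latest start in the last window 14:00–14:30 is 14:30 − 30 min = 14:00.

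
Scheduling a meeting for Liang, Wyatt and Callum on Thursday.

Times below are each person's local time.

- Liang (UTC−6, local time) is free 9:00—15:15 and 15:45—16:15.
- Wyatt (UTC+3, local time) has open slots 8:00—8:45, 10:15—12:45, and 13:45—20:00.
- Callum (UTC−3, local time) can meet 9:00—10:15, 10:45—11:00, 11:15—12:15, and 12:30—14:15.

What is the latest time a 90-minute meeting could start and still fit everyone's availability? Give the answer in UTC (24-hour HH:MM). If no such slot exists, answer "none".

15:30

Liang → UTC: 15:00–21:15, 21:45–22:15.
Wyatt → UTC: 05:00–05:45, 07:15–09:45, 10:45–17:00.
Callum → UTC: 12:00–13:15, 13:45–14:00, 14:15–15:15, 15:30–17:15.
Liang ∩ Wyatt: 15:00–17:00.
Liang ∩ Wyatt ∩ Callum: 15:00–15:15, 15:30–17:00.
Windows ≥ 90 min: 15:30–17:00.
Latest start in the last window 15:30–17:00 is 17:00 − 90 min = 15:30.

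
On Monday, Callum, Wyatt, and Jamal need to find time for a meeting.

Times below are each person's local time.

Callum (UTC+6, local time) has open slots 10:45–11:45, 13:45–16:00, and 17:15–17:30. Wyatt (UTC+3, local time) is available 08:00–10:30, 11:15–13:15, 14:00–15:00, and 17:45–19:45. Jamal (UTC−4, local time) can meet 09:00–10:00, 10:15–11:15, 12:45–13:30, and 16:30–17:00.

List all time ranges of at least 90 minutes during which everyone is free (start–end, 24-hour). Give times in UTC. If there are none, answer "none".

none

Callum → UTC: 04:45–05:45, 07:45–10:00, 11:15–11:30.
Wyatt → UTC: 05:00–07:30, 08:15–10:15, 11:00–12:00, 14:45–16:45.
Jamal → UTC: 13:00–14:00, 14:15–15:15, 16:45–17:30, 20:30–21:00.
Callum ∩ Wyatt: 05:00–05:45, 08:15–10:00, 11:15–11:30.
Callum ∩ Wyatt ∩ Jamal: (none).
Windows ≥ 90 min: (none).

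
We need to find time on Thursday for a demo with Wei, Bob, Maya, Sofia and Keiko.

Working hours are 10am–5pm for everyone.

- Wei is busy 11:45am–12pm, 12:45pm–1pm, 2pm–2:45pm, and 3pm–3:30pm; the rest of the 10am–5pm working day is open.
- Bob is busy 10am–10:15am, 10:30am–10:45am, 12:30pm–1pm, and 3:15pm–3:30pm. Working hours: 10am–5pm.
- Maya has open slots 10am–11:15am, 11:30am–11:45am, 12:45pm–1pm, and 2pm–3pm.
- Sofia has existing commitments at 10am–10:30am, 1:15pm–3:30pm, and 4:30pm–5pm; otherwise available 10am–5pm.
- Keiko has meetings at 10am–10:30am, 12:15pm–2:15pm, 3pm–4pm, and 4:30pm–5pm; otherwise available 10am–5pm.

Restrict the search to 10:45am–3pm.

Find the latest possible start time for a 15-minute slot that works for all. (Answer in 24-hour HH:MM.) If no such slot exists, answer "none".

Wei free within 10:00–17:00: 10:00–11:45, 12:00–12:45, 13:00–14:00, 14:45–15:00, 15:30–17:00.
Bob free within 10:00–17:00: 10:15–10:30, 10:45–12:30, 13:00–15:15, 15:30–17:00.
Sofia free within 10:00–17:00: 10:30–13:15, 15:30–16:30.
Keiko free within 10:00–17:00: 10:30–12:15, 14:15–15:00, 16:00–16:30.
Wei ∩ Bob: 10:15–10:30, 10:45–11:45, 12:00–12:30, 13:00–14:00, 14:45–15:00, 15:30–17:00.
Wei ∩ Bob ∩ Maya: 10:15–10:30, 10:45–11:15, 11:30–11:45, 14:45–15:00.
Wei ∩ Bob ∩ Maya ∩ Sofia: 10:45–11:15, 11:30–11:45.
Wei ∩ Bob ∩ Maya ∩ Sofia ∩ Keiko: 10:45–11:15, 11:30–11:45.
Restricted to 10:45–15:00: 10:45–11:15, 11:30–11:45.
Windows ≥ 15 min: 10:45–11:15, 11:30–11:45.
Latest start in the last window 11:30–11:45 is 11:45 − 15 min = 11:30.

11:30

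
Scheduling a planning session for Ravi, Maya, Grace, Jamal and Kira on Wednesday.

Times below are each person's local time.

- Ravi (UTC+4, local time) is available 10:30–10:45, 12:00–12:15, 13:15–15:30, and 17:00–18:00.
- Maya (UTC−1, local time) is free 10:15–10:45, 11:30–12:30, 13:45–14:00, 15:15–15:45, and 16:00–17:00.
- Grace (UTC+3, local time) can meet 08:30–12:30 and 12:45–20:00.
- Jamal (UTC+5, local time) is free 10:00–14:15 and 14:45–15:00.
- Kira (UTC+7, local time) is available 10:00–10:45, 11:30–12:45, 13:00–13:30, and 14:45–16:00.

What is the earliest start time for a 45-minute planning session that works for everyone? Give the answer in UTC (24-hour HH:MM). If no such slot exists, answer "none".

none

Ravi → UTC: 06:30–06:45, 08:00–08:15, 09:15–11:30, 13:00–14:00.
Maya → UTC: 11:15–11:45, 12:30–13:30, 14:45–15:00, 16:15–16:45, 17:00–18:00.
Grace → UTC: 05:30–09:30, 09:45–17:00.
Jamal → UTC: 05:00–09:15, 09:45–10:00.
Kira → UTC: 03:00–03:45, 04:30–05:45, 06:00–06:30, 07:45–09:00.
Ravi ∩ Maya: 11:15–11:30, 13:00–13:30.
Ravi ∩ Maya ∩ Grace: 11:15–11:30, 13:00–13:30.
Ravi ∩ Maya ∩ Grace ∩ Jamal: (none).
Ravi ∩ Maya ∩ Grace ∩ Jamal ∩ Kira: (none).
Windows ≥ 45 min: (none).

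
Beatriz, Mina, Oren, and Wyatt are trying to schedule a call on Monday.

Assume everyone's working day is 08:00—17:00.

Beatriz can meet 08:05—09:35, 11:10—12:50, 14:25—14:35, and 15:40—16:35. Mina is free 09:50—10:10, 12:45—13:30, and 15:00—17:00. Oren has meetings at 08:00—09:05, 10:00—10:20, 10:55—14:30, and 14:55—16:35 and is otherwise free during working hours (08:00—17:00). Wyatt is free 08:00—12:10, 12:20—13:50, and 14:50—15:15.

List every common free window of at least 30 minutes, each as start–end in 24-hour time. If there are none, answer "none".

none

Oren free within 08:00–17:00: 09:05–10:00, 10:20–10:55, 14:30–14:55, 16:35–17:00.
Beatriz ∩ Mina: 12:45–12:50, 15:40–16:35.
Beatriz ∩ Mina ∩ Oren: (none).
Beatriz ∩ Mina ∩ Oren ∩ Wyatt: (none).
Windows ≥ 30 min: (none).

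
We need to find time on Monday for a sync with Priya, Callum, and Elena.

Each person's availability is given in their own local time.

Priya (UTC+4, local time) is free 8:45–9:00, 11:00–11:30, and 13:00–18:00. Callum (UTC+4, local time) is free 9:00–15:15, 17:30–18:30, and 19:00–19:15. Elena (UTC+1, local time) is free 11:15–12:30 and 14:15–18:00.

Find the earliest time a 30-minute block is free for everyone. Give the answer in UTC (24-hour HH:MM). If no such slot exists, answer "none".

10:15

Priya → UTC: 04:45–05:00, 07:00–07:30, 09:00–14:00.
Callum → UTC: 05:00–11:15, 13:30–14:30, 15:00–15:15.
Elena → UTC: 10:15–11:30, 13:15–17:00.
Priya ∩ Callum: 07:00–07:30, 09:00–11:15, 13:30–14:00.
Priya ∩ Callum ∩ Elena: 10:15–11:15, 13:30–14:00.
Windows ≥ 30 min: 10:15–11:15, 13:30–14:00.
Earliest such window starts at 10:15.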